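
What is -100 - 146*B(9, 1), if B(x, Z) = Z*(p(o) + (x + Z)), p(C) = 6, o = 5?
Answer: -2436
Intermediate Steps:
B(x, Z) = Z*(6 + Z + x) (B(x, Z) = Z*(6 + (x + Z)) = Z*(6 + (Z + x)) = Z*(6 + Z + x))
-100 - 146*B(9, 1) = -100 - 146*(6 + 1 + 9) = -100 - 146*16 = -100 - 2336 = -2436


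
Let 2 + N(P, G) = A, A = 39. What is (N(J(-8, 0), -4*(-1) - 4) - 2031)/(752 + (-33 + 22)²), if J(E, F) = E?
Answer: -1994/873 ≈ -2.2841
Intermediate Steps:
N(P, G) = 37 (N(P, G) = -2 + 39 = 37)
(N(J(-8, 0), -4*(-1) - 4) - 2031)/(752 + (-33 + 22)²) = (37 - 2031)/(752 + (-33 + 22)²) = -1994/(752 + (-11)²) = -1994/(752 + 121) = -1994/873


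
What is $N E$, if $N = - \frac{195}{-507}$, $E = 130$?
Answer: $50$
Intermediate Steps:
$N = \frac{5}{13}$ ($N = \left(-195\right) \left(- \frac{1}{507}\right) = \frac{5}{13} \approx 0.38462$)
$N E = \frac{5}{13} \cdot 130 = 50$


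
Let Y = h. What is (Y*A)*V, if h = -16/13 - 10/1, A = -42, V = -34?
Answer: -208488/13 ≈ -16038.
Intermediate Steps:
h = -146/13 (h = -16*1/13 - 10*1 = -16/13 - 10 = -146/13 ≈ -11.231)
Y = -146/13 ≈ -11.231
(Y*A)*V = -146/13*(-42)*(-34) = (6132/13)*(-34) = -208488/13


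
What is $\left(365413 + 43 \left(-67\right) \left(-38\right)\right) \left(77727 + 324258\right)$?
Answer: $190899058635$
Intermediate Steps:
$\left(365413 + 43 \left(-67\right) \left(-38\right)\right) \left(77727 + 324258\right) = \left(365413 - -109478\right) 401985 = \left(365413 + 109478\right) 401985 = 474891 \cdot 401985 = 190899058635$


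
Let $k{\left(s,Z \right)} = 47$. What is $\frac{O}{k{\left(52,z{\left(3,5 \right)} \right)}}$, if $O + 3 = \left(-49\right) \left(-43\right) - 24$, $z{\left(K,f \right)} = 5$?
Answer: $\frac{2080}{47} \approx 44.255$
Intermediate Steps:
$O = 2080$ ($O = -3 - -2083 = -3 + \left(2107 - 24\right) = -3 + 2083 = 2080$)
$\frac{O}{k{\left(52,z{\left(3,5 \right)} \right)}} = \frac{2080}{47}$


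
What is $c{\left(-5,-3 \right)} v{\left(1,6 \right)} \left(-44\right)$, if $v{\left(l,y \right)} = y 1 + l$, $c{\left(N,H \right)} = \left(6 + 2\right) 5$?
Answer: $-12320$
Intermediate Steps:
$c{\left(N,H \right)} = 40$ ($c{\left(N,H \right)} = 8 \cdot 5 = 40$)
$v{\left(l,y \right)} = l + y$ ($v{\left(l,y \right)} = y + l = l + y$)
$c{\left(-5,-3 \right)} v{\left(1,6 \right)} \left(-44\right) = 40 \left(1 + 6\right) \left(-44\right) = 40 \cdot 7 \left(-44\right) = 280 \left(-44\right) = -12320$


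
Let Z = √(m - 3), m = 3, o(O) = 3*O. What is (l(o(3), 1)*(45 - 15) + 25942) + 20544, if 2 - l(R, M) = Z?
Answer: 46546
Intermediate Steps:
Z = 0 (Z = √(3 - 3) = √0 = 0)
l(R, M) = 2 (l(R, M) = 2 - 1*0 = 2 + 0 = 2)
(l(o(3), 1)*(45 - 15) + 25942) + 20544 = (2*(45 - 15) + 25942) + 20544 = (2*30 + 25942) + 20544 = (60 + 25942) + 20544 = 26002 + 20544 = 46546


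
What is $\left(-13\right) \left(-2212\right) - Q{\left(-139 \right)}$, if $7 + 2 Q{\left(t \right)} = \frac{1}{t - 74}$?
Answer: $\frac{6125774}{213} \approx 28760.0$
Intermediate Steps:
$Q{\left(t \right)} = - \frac{7}{2} + \frac{1}{2 \left(-74 + t\right)}$ ($Q{\left(t \right)} = - \frac{7}{2} + \frac{1}{2 \left(t - 74\right)} = - \frac{7}{2} + \frac{1}{2 \left(-74 + t\right)}$)
$\left(-13\right) \left(-2212\right) - Q{\left(-139 \right)} = \left(-13\right) \left(-2212\right) - \frac{519 - -973}{2 \left(-74 - 139\right)} = 28756 - \frac{519 + 973}{2 \left(-213\right)} = 28756 - \frac{1}{2} \left(- \frac{1}{213}\right) 1492 = 28756 - - \frac{746}{213} = 28756 + \frac{746}{213} = \frac{6125774}{213}$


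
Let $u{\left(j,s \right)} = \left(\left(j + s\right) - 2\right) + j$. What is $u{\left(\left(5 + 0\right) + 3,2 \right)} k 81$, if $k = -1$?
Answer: $-1296$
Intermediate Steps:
$u{\left(j,s \right)} = -2 + s + 2 j$ ($u{\left(j,s \right)} = \left(-2 + j + s\right) + j = -2 + s + 2 j$)
$u{\left(\left(5 + 0\right) + 3,2 \right)} k 81 = \left(-2 + 2 + 2 \left(\left(5 + 0\right) + 3\right)\right) \left(-1\right) 81 = \left(-2 + 2 + 2 \left(5 + 3\right)\right) \left(-1\right) 81 = \left(-2 + 2 + 2 \cdot 8\right) \left(-1\right) 81 = \left(-2 + 2 + 16\right) \left(-1\right) 81 = 16 \left(-1\right) 81 = \left(-16\right) 81 = -1296$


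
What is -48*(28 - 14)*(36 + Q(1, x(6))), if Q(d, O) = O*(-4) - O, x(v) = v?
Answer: -4032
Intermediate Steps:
Q(d, O) = -5*O (Q(d, O) = -4*O - O = -5*O)
-48*(28 - 14)*(36 + Q(1, x(6))) = -48*(28 - 14)*(36 - 5*6) = -672*(36 - 30) = -672*6 = -48*84 = -4032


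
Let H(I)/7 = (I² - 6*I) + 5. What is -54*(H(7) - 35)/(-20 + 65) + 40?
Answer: -94/5 ≈ -18.800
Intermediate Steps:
H(I) = 35 - 42*I + 7*I² (H(I) = 7*((I² - 6*I) + 5) = 7*(5 + I² - 6*I) = 35 - 42*I + 7*I²)
-54*(H(7) - 35)/(-20 + 65) + 40 = -54*((35 - 42*7 + 7*7²) - 35)/(-20 + 65) + 40 = -54*((35 - 294 + 7*49) - 35)/45 + 40 = -54*((35 - 294 + 343) - 35)/45 + 40 = -54*(84 - 35)/45 + 40 = -2646/45 + 40 = -54*49/45 + 40 = -294/5 + 40 = -94/5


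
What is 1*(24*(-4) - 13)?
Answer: -109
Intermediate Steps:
1*(24*(-4) - 13) = 1*(-96 - 13) = 1*(-109) = -109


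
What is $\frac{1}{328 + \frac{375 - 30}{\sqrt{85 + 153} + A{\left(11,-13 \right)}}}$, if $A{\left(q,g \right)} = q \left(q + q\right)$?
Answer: $\frac{6404806}{2109944283} + \frac{115 \sqrt{238}}{2109944283} \approx 0.0030364$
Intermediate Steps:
$A{\left(q,g \right)} = 2 q^{2}$ ($A{\left(q,g \right)} = q 2 q = 2 q^{2}$)
$\frac{1}{328 + \frac{375 - 30}{\sqrt{85 + 153} + A{\left(11,-13 \right)}}} = \frac{1}{328 + \frac{375 - 30}{\sqrt{85 + 153} + 2 \cdot 11^{2}}} = \frac{1}{328 + \frac{345}{\sqrt{238} + 2 \cdot 121}} = \frac{1}{328 + \frac{345}{\sqrt{238} + 242}} = \frac{1}{328 + \frac{345}{242 + \sqrt{238}}}$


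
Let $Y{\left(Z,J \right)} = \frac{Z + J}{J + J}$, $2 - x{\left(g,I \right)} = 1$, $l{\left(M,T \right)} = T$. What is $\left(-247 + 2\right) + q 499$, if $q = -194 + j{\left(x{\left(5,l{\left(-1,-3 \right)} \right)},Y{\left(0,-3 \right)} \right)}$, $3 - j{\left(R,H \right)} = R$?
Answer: $-96053$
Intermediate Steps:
$x{\left(g,I \right)} = 1$ ($x{\left(g,I \right)} = 2 - 1 = 1$)
$Y{\left(Z,J \right)} = \frac{J + Z}{2 J}$
$j{\left(R,H \right)} = 3 - R$
$q = -192$ ($q = -194 + \left(3 - 1\right) = -194 + 2 = -192$)
$\left(-247 + 2\right) + q 499 = \left(-247 + 2\right) - 95808 = -245 - 95808 = -96053$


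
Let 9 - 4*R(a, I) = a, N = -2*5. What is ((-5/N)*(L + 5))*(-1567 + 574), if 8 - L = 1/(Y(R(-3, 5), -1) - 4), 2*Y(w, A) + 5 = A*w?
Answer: -104265/16 ≈ -6516.6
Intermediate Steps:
N = -10
R(a, I) = 9/4 - a/4
Y(w, A) = -5/2 + A*w/2 (Y(w, A) = -5/2 + (A*w)/2 = -5/2 + A*w/2)
L = 65/8 (L = 8 - 1/((-5/2 + (1/2)*(-1)*(9/4 - 1/4*(-3))) - 4) = 8 - 1/((-5/2 + (1/2)*(-1)*(9/4 + 3/4)) - 4) = 8 - 1/((-5/2 + (1/2)*(-1)*3) - 4) = 8 - 1/((-5/2 - 3/2) - 4) = 8 - 1/(-4 - 4) = 8 - 1/(-8) = 8 - 1*(-1/8) = 8 + 1/8 = 65/8 ≈ 8.1250)
((-5/N)*(L + 5))*(-1567 + 574) = ((-5/(-10))*(65/8 + 5))*(-1567 + 574) = (-5*(-1/10)*(105/8))*(-993) = ((1/2)*(105/8))*(-993) = (105/16)*(-993) = -104265/16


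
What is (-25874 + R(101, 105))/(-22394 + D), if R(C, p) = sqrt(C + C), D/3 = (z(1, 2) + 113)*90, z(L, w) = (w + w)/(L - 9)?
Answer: -25874/7981 + sqrt(202)/7981 ≈ -3.2402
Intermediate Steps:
z(L, w) = 2*w/(-9 + L) (z(L, w) = (2*w)/(-9 + L) = 2*w/(-9 + L))
D = 30375 (D = 3*((2*2/(-9 + 1) + 113)*90) = 3*((2*2/(-8) + 113)*90) = 3*((2*2*(-1/8) + 113)*90) = 3*((-1/2 + 113)*90) = 3*((225/2)*90) = 3*10125 = 30375)
R(C, p) = sqrt(2)*sqrt(C) (R(C, p) = sqrt(2*C) = sqrt(2)*sqrt(C))
(-25874 + R(101, 105))/(-22394 + D) = (-25874 + sqrt(2)*sqrt(101))/(-22394 + 30375) = (-25874 + sqrt(202))/7981 = (-25874 + sqrt(202))*(1/7981) = -25874/7981 + sqrt(202)/7981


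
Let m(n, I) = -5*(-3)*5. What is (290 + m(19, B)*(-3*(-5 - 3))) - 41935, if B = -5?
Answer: -39845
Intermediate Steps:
m(n, I) = 75 (m(n, I) = 15*5 = 75)
(290 + m(19, B)*(-3*(-5 - 3))) - 41935 = (290 + 75*(-3*(-5 - 3))) - 41935 = (290 + 75*(-3*(-8))) - 41935 = (290 + 75*24) - 41935 = (290 + 1800) - 41935 = 2090 - 41935 = -39845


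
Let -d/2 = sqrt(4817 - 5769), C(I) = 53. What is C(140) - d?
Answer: 53 + 4*I*sqrt(238) ≈ 53.0 + 61.709*I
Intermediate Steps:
d = -4*I*sqrt(238) (d = -2*sqrt(4817 - 5769) = -4*I*sqrt(238) ≈ -61.709*I)
C(140) - d = 53 - (-4)*I*sqrt(238) = 53 + 4*I*sqrt(238)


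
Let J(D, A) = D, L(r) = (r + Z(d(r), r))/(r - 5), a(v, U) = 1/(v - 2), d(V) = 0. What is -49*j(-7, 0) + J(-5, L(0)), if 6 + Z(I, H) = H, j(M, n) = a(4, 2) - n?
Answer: -59/2 ≈ -29.500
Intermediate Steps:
a(v, U) = 1/(-2 + v)
j(M, n) = 1/2 - n (j(M, n) = 1/(-2 + 4) - n = 1/2 - n)
Z(I, H) = -6 + H
L(r) = (-6 + 2*r)/(-5 + r) (L(r) = (r + (-6 + r))/(r - 5) = (-6 + 2*r)/(-5 + r))
-49*j(-7, 0) + J(-5, L(0)) = -49*(1/2 - 1*0) - 5 = -49*(1/2 + 0) - 5 = -49*1/2 - 5 = -49/2 - 5 = -59/2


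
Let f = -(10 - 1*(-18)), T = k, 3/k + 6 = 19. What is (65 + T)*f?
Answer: -23744/13 ≈ -1826.5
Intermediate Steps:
k = 3/13 (k = 3/(-6 + 19) = 3/13 ≈ 0.23077)
T = 3/13 ≈ 0.23077
f = -28 (f = -(10 + 18) = -1*28 = -28)
(65 + T)*f = (65 + 3/13)*(-28) = (848/13)*(-28) = -23744/13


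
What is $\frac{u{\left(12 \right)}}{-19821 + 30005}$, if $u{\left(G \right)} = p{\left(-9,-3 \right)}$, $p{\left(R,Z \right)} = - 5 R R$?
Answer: $- \frac{405}{10184} \approx -0.039768$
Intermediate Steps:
$p{\left(R,Z \right)} = - 5 R^{2}$
$u{\left(G \right)} = -405$ ($u{\left(G \right)} = - 5 \left(-9\right)^{2} = \left(-5\right) 81 = -405$)
$\frac{u{\left(12 \right)}}{-19821 + 30005} = - \frac{405}{-19821 + 30005} = - \frac{405}{10184}$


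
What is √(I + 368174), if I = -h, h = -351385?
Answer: 3*√79951 ≈ 848.27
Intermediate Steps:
I = 351385 (I = -1*(-351385) = 351385)
√(I + 368174) = √(351385 + 368174) = √719559 = 3*√79951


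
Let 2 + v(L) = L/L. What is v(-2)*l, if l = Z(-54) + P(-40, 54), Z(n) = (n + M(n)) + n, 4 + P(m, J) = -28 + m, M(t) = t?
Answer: 234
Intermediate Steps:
P(m, J) = -32 + m (P(m, J) = -4 + (-28 + m) = -32 + m)
v(L) = -1 (v(L) = -2 + L/L = -2 + 1 = -1)
Z(n) = 3*n (Z(n) = (n + n) + n = 2*n + n = 3*n)
l = -234 (l = 3*(-54) + (-32 - 40) = -162 - 72 = -234)
v(-2)*l = -1*(-234) = 234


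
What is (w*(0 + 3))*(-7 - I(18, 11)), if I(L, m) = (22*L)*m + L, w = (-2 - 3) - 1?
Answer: 78858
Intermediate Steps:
w = -6 (w = -5 - 1 = -6)
I(L, m) = L + 22*L*m (I(L, m) = 22*L*m + L = L + 22*L*m)
(w*(0 + 3))*(-7 - I(18, 11)) = (-6*(0 + 3))*(-7 - 18*(1 + 22*11)) = (-6*3)*(-7 - 18*(1 + 242)) = -18*(-7 - 18*243) = -18*(-7 - 1*4374) = -18*(-7 - 4374) = -18*(-4381) = 78858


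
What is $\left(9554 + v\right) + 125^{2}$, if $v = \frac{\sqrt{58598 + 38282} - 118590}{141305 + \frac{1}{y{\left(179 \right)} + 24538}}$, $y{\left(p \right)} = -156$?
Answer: $\frac{28915426582363}{1148432837} + \frac{97528 \sqrt{6055}}{3445298511} \approx 25178.0$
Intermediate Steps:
$v = - \frac{963820460}{1148432837} + \frac{97528 \sqrt{6055}}{3445298511}$ ($v = \frac{\sqrt{58598 + 38282} - 118590}{141305 + \frac{1}{-156 + 24538}} = \frac{\sqrt{96880} - 118590}{141305 + \frac{1}{24382}} = \frac{4 \sqrt{6055} - 118590}{141305 + \frac{1}{24382}} = \frac{-118590 + 4 \sqrt{6055}}{\frac{3445298511}{24382}} = \left(-118590 + 4 \sqrt{6055}\right) \frac{24382}{3445298511} = - \frac{963820460}{1148432837} + \frac{97528 \sqrt{6055}}{3445298511} \approx -0.83705$)
$\left(9554 + v\right) + 125^{2} = \left(9554 - \left(\frac{963820460}{1148432837} - \frac{97528 \sqrt{6055}}{3445298511}\right)\right) + 125^{2} = \left(\frac{10971163504238}{1148432837} + \frac{97528 \sqrt{6055}}{3445298511}\right) + 15625 = \frac{28915426582363}{1148432837} + \frac{97528 \sqrt{6055}}{3445298511}$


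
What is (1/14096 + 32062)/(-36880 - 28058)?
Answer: -150648651/305122016 ≈ -0.49373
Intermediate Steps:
(1/14096 + 32062)/(-36880 - 28058) = (1/14096 + 32062)/(-64938) = (451945953/14096)*(-1/64938) = -150648651/305122016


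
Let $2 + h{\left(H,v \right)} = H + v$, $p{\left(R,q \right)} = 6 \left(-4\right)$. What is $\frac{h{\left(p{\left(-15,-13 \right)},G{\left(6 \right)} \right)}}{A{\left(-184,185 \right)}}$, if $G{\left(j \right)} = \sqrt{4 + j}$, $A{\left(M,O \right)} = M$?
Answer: $\frac{13}{92} - \frac{\sqrt{10}}{184} \approx 0.12412$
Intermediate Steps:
$p{\left(R,q \right)} = -24$
$h{\left(H,v \right)} = -2 + H + v$ ($h{\left(H,v \right)} = -2 + \left(H + v\right) = -2 + H + v$)
$\frac{h{\left(p{\left(-15,-13 \right)},G{\left(6 \right)} \right)}}{A{\left(-184,185 \right)}} = \frac{-2 - 24 + \sqrt{4 + 6}}{-184} = \left(-2 - 24 + \sqrt{10}\right) \left(- \frac{1}{184}\right) = \left(-26 + \sqrt{10}\right) \left(- \frac{1}{184}\right) = \frac{13}{92} - \frac{\sqrt{10}}{184}$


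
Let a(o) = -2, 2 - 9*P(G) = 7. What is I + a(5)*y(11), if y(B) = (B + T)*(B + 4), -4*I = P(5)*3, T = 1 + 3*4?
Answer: -8635/12 ≈ -719.58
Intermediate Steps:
T = 13 (T = 1 + 12 = 13)
P(G) = -5/9 (P(G) = 2/9 - 1/9*7 = 2/9 - 7/9 = -5/9)
I = 5/12 (I = -(-5)*3/36 = -1/4*(-5/3) = 5/12 ≈ 0.41667)
y(B) = (4 + B)*(13 + B) (y(B) = (B + 13)*(B + 4) = (13 + B)*(4 + B) = (4 + B)*(13 + B))
I + a(5)*y(11) = 5/12 - 2*(52 + 11**2 + 17*11) = 5/12 - 2*(52 + 121 + 187) = 5/12 - 2*360 = 5/12 - 720 = -8635/12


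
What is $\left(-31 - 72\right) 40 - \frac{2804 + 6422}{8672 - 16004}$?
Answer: $- \frac{15099307}{3666} \approx -4118.7$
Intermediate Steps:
$\left(-31 - 72\right) 40 - \frac{2804 + 6422}{8672 - 16004} = \left(-103\right) 40 - \frac{9226}{-7332} = -4120 - 9226 \left(- \frac{1}{7332}\right) = -4120 - - \frac{4613}{3666} = -4120 + \frac{4613}{3666} = - \frac{15099307}{3666}$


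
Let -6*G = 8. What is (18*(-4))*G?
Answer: 96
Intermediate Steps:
G = -4/3 (G = -⅙*8 = -4/3 ≈ -1.3333)
(18*(-4))*G = (18*(-4))*(-4/3) = -72*(-4/3) = 96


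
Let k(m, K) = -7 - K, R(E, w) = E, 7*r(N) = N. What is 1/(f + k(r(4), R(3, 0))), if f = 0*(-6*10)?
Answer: -⅒ ≈ -0.10000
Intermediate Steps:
r(N) = N/7
f = 0 (f = 0*(-60) = 0)
1/(f + k(r(4), R(3, 0))) = 1/(0 + (-7 - 1*3)) = 1/(0 + (-7 - 3)) = 1/(0 - 10) = 1/(-10) = -⅒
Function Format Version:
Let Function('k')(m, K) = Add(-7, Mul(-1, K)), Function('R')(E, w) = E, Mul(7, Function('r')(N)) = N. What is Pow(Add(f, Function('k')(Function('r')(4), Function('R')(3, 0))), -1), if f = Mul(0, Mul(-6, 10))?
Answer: Rational(-1, 10) ≈ -0.10000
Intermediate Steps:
Function('r')(N) = Mul(Rational(1, 7), N)
f = 0 (f = Mul(0, -60) = 0)
Pow(Add(f, Function('k')(Function('r')(4), Function('R')(3, 0))), -1) = Pow(Add(0, Add(-7, Mul(-1, 3))), -1) = Pow(Add(0, Add(-7, -3)), -1) = Pow(Add(0, -10), -1) = Pow(-10, -1) = Rational(-1, 10)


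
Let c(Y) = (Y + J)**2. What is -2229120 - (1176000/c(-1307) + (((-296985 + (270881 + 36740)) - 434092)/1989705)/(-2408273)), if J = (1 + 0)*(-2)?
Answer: -124505904733531571782688/55854268231187195 ≈ -2.2291e+6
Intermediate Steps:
J = -2 (J = 1*(-2) = -2)
c(Y) = (-2 + Y)**2 (c(Y) = (Y - 2)**2 = (-2 + Y)**2)
-2229120 - (1176000/c(-1307) + (((-296985 + (270881 + 36740)) - 434092)/1989705)/(-2408273)) = -2229120 - (1176000/((-2 - 1307)**2) + (((-296985 + (270881 + 36740)) - 434092)/1989705)/(-2408273)) = -2229120 - (1176000/((-1309)**2) + (((-296985 + 307621) - 434092)*(1/1989705))*(-1/2408273)) = -2229120 - (1176000/1713481 + ((10636 - 434092)*(1/1989705))*(-1/2408273)) = -2229120 - (1176000*(1/1713481) - 423456*1/1989705*(-1/2408273)) = -2229120 - (24000/34969 - 141152/663235*(-1/2408273)) = -2229120 - (24000/34969 + 141152/1597250943155) = -2229120 - 1*38334027571664288/55854268231187195 = -2229120 - 38334027571664288/55854268231187195 = -124505904733531571782688/55854268231187195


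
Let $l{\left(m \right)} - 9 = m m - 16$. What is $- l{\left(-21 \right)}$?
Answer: $-434$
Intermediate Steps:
$l{\left(m \right)} = -7 + m^{2}$ ($l{\left(m \right)} = 9 + \left(m m - 16\right) = 9 + \left(m^{2} - 16\right) = 9 + \left(-16 + m^{2}\right) = -7 + m^{2}$)
$- l{\left(-21 \right)} = - (-7 + \left(-21\right)^{2}) = - (-7 + 441) = \left(-1\right) 434 = -434$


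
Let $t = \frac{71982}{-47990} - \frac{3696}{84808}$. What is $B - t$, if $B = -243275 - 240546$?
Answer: $- \frac{123069636545614}{254370995} \approx -4.8382 \cdot 10^{5}$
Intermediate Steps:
$B = -483821$ ($B = -243275 - 240546 = -483821$)
$t = - \frac{392626281}{254370995}$ ($t = 71982 \left(- \frac{1}{47990}\right) - \frac{462}{10601} = - \frac{35991}{23995} - \frac{462}{10601} = - \frac{392626281}{254370995} \approx -1.5435$)
$B - t = -483821 - - \frac{392626281}{254370995} = -483821 + \frac{392626281}{254370995} = - \frac{123069636545614}{254370995}$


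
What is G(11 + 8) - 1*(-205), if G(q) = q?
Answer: 224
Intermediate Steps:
G(11 + 8) - 1*(-205) = (11 + 8) - 1*(-205) = 19 + 205 = 224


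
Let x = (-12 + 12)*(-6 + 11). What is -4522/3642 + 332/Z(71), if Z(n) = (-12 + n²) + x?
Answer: -10765997/9157809 ≈ -1.1756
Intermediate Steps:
x = 0 (x = 0*5 = 0)
Z(n) = -12 + n² (Z(n) = (-12 + n²) + 0 = -12 + n²)
-4522/3642 + 332/Z(71) = -4522/3642 + 332/(-12 + 71²) = -4522*1/3642 + 332/(-12 + 5041) = -2261/1821 + 332/5029 = -10765997/9157809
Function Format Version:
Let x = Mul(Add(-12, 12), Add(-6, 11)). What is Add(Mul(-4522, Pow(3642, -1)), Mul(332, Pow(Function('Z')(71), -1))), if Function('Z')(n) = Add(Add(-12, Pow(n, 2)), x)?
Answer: Rational(-10765997, 9157809) ≈ -1.1756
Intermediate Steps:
x = 0 (x = Mul(0, 5) = 0)
Function('Z')(n) = Add(-12, Pow(n, 2)) (Function('Z')(n) = Add(Add(-12, Pow(n, 2)), 0) = Add(-12, Pow(n, 2)))
Add(Mul(-4522, Pow(3642, -1)), Mul(332, Pow(Function('Z')(71), -1))) = Add(Mul(-4522, Pow(3642, -1)), Mul(332, Pow(Add(-12, Pow(71, 2)), -1))) = Add(Mul(-4522, Rational(1, 3642)), Mul(332, Pow(Add(-12, 5041), -1))) = Add(Rational(-2261, 1821), Mul(332, Pow(5029, -1))) = Add(Rational(-2261, 1821), Mul(332, Rational(1, 5029))) = Add(Rational(-2261, 1821), Rational(332, 5029)) = Rational(-10765997, 9157809)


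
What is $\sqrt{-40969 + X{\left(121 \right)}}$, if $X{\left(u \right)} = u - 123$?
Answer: $i \sqrt{40971} \approx 202.41 i$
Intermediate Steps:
$X{\left(u \right)} = -123 + u$
$\sqrt{-40969 + X{\left(121 \right)}} = \sqrt{-40969 + \left(-123 + 121\right)} = \sqrt{-40969 - 2} = \sqrt{-40971} = i \sqrt{40971}$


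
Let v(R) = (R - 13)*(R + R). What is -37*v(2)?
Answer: 1628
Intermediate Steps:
v(R) = 2*R*(-13 + R) (v(R) = (-13 + R)*(2*R) = 2*R*(-13 + R))
-37*v(2) = -74*2*(-13 + 2) = -74*2*(-11) = -37*(-44) = 1628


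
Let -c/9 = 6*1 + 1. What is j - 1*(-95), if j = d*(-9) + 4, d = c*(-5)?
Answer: -2736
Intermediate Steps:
c = -63 (c = -9*(6*1 + 1) = -9*(6 + 1) = -9*7 = -63)
d = 315 (d = -63*(-5) = 315)
j = -2831 (j = 315*(-9) + 4 = -2835 + 4 = -2831)
j - 1*(-95) = -2831 - 1*(-95) = -2831 + 95 = -2736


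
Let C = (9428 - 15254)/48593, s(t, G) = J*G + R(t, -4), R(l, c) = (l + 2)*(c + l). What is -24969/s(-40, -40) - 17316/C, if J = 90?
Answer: 270405804243/1872088 ≈ 1.4444e+5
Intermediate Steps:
R(l, c) = (2 + l)*(c + l)
s(t, G) = -8 + t² - 2*t + 90*G (s(t, G) = 90*G + (t² + 2*(-4) + 2*t - 4*t) = 90*G + (t² - 8 + 2*t - 4*t) = 90*G + (-8 + t² - 2*t) = -8 + t² - 2*t + 90*G)
C = -5826/48593 (C = -5826*1/48593 = -5826/48593 ≈ -0.11989)
-24969/s(-40, -40) - 17316/C = -24969/(-8 + (-40)² - 2*(-40) + 90*(-40)) - 17316/(-5826/48593) = -24969/(-8 + 1600 + 80 - 3600) - 17316*(-48593/5826) = -24969/(-1928) + 140239398/971 = -24969*(-1/1928) + 140239398/971 = 24969/1928 + 140239398/971 = 270405804243/1872088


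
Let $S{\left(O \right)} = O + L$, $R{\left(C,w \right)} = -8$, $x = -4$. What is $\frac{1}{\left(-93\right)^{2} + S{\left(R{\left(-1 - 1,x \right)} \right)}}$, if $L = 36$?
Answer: $\frac{1}{8677} \approx 0.00011525$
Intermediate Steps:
$S{\left(O \right)} = 36 + O$ ($S{\left(O \right)} = O + 36 = 36 + O$)
$\frac{1}{\left(-93\right)^{2} + S{\left(R{\left(-1 - 1,x \right)} \right)}} = \frac{1}{\left(-93\right)^{2} + \left(36 - 8\right)} = \frac{1}{8649 + 28} = \frac{1}{8677}$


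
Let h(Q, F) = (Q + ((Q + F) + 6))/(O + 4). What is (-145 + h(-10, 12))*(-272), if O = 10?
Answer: 276352/7 ≈ 39479.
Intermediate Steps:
h(Q, F) = 3/7 + Q/7 + F/14 (h(Q, F) = (Q + ((Q + F) + 6))/(10 + 4) = (Q + ((F + Q) + 6))/14 = (Q + (6 + F + Q))*(1/14) = (6 + F + 2*Q)*(1/14) = 3/7 + Q/7 + F/14)
(-145 + h(-10, 12))*(-272) = (-145 + (3/7 + (⅐)*(-10) + (1/14)*12))*(-272) = (-145 + (3/7 - 10/7 + 6/7))*(-272) = (-145 - ⅐)*(-272) = -1016/7*(-272) = 276352/7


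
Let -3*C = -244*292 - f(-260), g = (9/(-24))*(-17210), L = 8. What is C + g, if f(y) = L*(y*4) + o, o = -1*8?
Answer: 329125/12 ≈ 27427.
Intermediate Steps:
o = -8
g = 25815/4 (g = (9*(-1/24))*(-17210) = -3/8*(-17210) = 25815/4 ≈ 6453.8)
f(y) = -8 + 32*y (f(y) = 8*(y*4) - 8 = 8*(4*y) - 8 = 32*y - 8 = -8 + 32*y)
C = 62920/3 (C = -(-244*292 - (-8 + 32*(-260)))/3 = -(-71248 - (-8 - 8320))/3 = -(-71248 - 1*(-8328))/3 = -(-71248 + 8328)/3 = -⅓*(-62920) = 62920/3 ≈ 20973.)
C + g = 62920/3 + 25815/4 = 329125/12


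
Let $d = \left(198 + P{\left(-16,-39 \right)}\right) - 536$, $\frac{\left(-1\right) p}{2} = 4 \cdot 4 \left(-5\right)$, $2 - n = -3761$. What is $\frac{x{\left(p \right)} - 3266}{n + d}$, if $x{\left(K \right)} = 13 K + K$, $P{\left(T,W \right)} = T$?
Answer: $- \frac{1026}{3409} \approx -0.30097$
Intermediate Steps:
$n = 3763$ ($n = 2 - -3761 = 2 + 3761 = 3763$)
$p = 160$ ($p = - 2 \cdot 4 \cdot 4 \left(-5\right) = - 2 \cdot 16 \left(-5\right) = \left(-2\right) \left(-80\right) = 160$)
$x{\left(K \right)} = 14 K$
$d = -354$ ($d = \left(198 - 16\right) - 536 = 182 - 536 = -354$)
$\frac{x{\left(p \right)} - 3266}{n + d} = \frac{14 \cdot 160 - 3266}{3763 - 354} = \frac{2240 - 3266}{3409} = \left(-1026\right) \frac{1}{3409} = - \frac{1026}{3409}$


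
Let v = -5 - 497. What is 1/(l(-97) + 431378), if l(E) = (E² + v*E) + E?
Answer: 1/489384 ≈ 2.0434e-6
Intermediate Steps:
v = -502
l(E) = E² - 501*E (l(E) = (E² - 502*E) + E = E² - 501*E)
1/(l(-97) + 431378) = 1/(-97*(-501 - 97) + 431378) = 1/(-97*(-598) + 431378) = 1/(58006 + 431378) = 1/489384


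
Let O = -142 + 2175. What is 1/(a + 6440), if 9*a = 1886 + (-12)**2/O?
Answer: 18297/121667062 ≈ 0.00015039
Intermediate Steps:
O = 2033
a = 3834382/18297 (a = (1886 + (-12)**2/2033)/9 = (1886 + 144*(1/2033))/9 = (1886 + 144/2033)/9 = (1/9)*(3834382/2033) = 3834382/18297 ≈ 209.56)
1/(a + 6440) = 1/(3834382/18297 + 6440) = 1/(121667062/18297) = 18297/121667062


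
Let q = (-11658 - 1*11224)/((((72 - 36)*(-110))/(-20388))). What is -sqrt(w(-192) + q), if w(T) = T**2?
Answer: -I*sqrt(2203690335)/165 ≈ -284.51*I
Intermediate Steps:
q = -19438259/165 (q = (-11658 - 11224)/(((36*(-110))*(-1/20388))) = -22882/((-3960*(-1/20388))) = -22882/330/1699 = -22882*1699/330 = -19438259/165 ≈ -1.1781e+5)
-sqrt(w(-192) + q) = -sqrt((-192)**2 - 19438259/165) = -sqrt(36864 - 19438259/165) = -sqrt(-13355699/165) = -I*sqrt(2203690335)/165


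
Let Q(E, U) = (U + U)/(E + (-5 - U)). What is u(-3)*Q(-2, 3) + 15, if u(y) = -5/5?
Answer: 78/5 ≈ 15.600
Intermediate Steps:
Q(E, U) = 2*U/(-5 + E - U) (Q(E, U) = (2*U)/(-5 + E - U) = 2*U/(-5 + E - U))
u(y) = -1 (u(y) = -5*⅕ = -1)
u(-3)*Q(-2, 3) + 15 = -2*3/(-5 - 2 - 1*3) + 15 = -2*3/(-5 - 2 - 3) + 15 = -2*3/(-10) + 15 = -2*3*(-1)/10 + 15 = -1*(-⅗) + 15 = ⅗ + 15 = 78/5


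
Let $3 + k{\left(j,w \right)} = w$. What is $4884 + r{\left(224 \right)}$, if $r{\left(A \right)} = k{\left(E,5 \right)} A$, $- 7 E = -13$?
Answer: $5332$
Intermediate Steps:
$E = \frac{13}{7}$ ($E = \left(- \frac{1}{7}\right) \left(-13\right) = \frac{13}{7} \approx 1.8571$)
$k{\left(j,w \right)} = -3 + w$
$r{\left(A \right)} = 2 A$ ($r{\left(A \right)} = \left(-3 + 5\right) A = 2 A$)
$4884 + r{\left(224 \right)} = 4884 + 2 \cdot 224 = 4884 + 448 = 5332$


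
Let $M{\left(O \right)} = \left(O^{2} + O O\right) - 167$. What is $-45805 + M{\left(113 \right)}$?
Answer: $-20434$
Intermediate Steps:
$M{\left(O \right)} = -167 + 2 O^{2}$ ($M{\left(O \right)} = \left(O^{2} + O^{2}\right) - 167 = 2 O^{2} - 167 = -167 + 2 O^{2}$)
$-45805 + M{\left(113 \right)} = -45805 - \left(167 - 2 \cdot 113^{2}\right) = -45805 + \left(-167 + 2 \cdot 12769\right) = -45805 + \left(-167 + 25538\right) = -45805 + 25371 = -20434$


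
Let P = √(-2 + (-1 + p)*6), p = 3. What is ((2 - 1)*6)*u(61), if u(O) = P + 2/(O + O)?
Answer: 6/61 + 6*√10 ≈ 19.072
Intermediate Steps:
P = √10 (P = √(-2 + (-1 + 3)*6) = √(-2 + 2*6) = √(-2 + 12) = √10 ≈ 3.1623)
u(O) = √10 + 1/O (u(O) = √10 + 2/(O + O) = √10 + 2/((2*O)) = √10 + 2*(1/(2*O)) = √10 + 1/O)
((2 - 1)*6)*u(61) = ((2 - 1)*6)*(√10 + 1/61) = (1*6)*(√10 + 1/61) = 6*(1/61 + √10) = 6/61 + 6*√10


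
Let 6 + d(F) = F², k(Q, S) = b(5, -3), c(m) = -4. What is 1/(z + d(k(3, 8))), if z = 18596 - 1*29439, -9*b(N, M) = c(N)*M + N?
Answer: -81/878480 ≈ -9.2205e-5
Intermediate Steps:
b(N, M) = -N/9 + 4*M/9 (b(N, M) = -(-4*M + N)/9 = -(N - 4*M)/9 = -N/9 + 4*M/9)
k(Q, S) = -17/9 (k(Q, S) = -⅑*5 + (4/9)*(-3) = -5/9 - 4/3 = -17/9)
z = -10843 (z = 18596 - 29439 = -10843)
d(F) = -6 + F²
1/(z + d(k(3, 8))) = 1/(-10843 + (-6 + (-17/9)²)) = 1/(-10843 + (-6 + 289/81)) = 1/(-10843 - 197/81) = 1/(-878480/81) = -81/878480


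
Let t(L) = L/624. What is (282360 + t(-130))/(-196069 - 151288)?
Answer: -6776635/8336568 ≈ -0.81288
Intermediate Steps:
t(L) = L/624 (t(L) = L*(1/624) = L/624)
(282360 + t(-130))/(-196069 - 151288) = (282360 + (1/624)*(-130))/(-196069 - 151288) = (282360 - 5/24)/(-347357) = (6776635/24)*(-1/347357) = -6776635/8336568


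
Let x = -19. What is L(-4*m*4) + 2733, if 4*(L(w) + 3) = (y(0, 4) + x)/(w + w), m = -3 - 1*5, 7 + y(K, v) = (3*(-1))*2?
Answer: 87359/32 ≈ 2730.0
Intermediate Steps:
y(K, v) = -13 (y(K, v) = -7 + (3*(-1))*2 = -7 - 3*2 = -7 - 6 = -13)
m = -8 (m = -3 - 5 = -8)
L(w) = -3 - 4/w (L(w) = -3 + ((-13 - 19)/(w + w))/4 = -3 + (-32*1/(2*w))/4 = -3 + (-16/w)/4 = -3 - 4/w)
L(-4*m*4) + 2733 = (-3 - 4/(-4*(-8)*4)) + 2733 = (-3 - 4/(32*4)) + 2733 = (-3 - 4/128) + 2733 = (-3 - 4*1/128) + 2733 = (-3 - 1/32) + 2733 = -97/32 + 2733 = 87359/32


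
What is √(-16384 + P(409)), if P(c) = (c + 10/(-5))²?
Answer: 3*√16585 ≈ 386.35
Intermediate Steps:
P(c) = (-2 + c)² (P(c) = (c + 10*(-⅕))² = (c - 2)² = (-2 + c)²)
√(-16384 + P(409)) = √(-16384 + (-2 + 409)²) = √(-16384 + 407²) = √(-16384 + 165649) = √149265 = 3*√16585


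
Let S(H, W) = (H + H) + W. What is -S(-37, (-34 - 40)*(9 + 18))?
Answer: 2072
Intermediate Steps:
S(H, W) = W + 2*H (S(H, W) = 2*H + W = W + 2*H)
-S(-37, (-34 - 40)*(9 + 18)) = -((-34 - 40)*(9 + 18) + 2*(-37)) = -(-74*27 - 74) = -(-1998 - 74) = -1*(-2072) = 2072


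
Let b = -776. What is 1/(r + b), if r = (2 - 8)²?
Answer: -1/740 ≈ -0.0013514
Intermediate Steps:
r = 36 (r = (-6)² = 36)
1/(r + b) = 1/(36 - 776) = 1/(-740) = -1/740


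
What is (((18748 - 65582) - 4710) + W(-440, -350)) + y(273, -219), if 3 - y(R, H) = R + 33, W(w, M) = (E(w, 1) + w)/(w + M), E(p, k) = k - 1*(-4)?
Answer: -8191739/158 ≈ -51846.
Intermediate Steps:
E(p, k) = 4 + k (E(p, k) = k + 4 = 4 + k)
W(w, M) = (5 + w)/(M + w) (W(w, M) = ((4 + 1) + w)/(w + M) = (5 + w)/(M + w))
y(R, H) = -30 - R (y(R, H) = 3 - (R + 33) = 3 - (33 + R) = 3 + (-33 - R) = -30 - R)
(((18748 - 65582) - 4710) + W(-440, -350)) + y(273, -219) = (((18748 - 65582) - 4710) + (5 - 440)/(-350 - 440)) + (-30 - 1*273) = ((-46834 - 4710) - 435/(-790)) + (-30 - 273) = (-51544 - 1/790*(-435)) - 303 = (-51544 + 87/158) - 303 = -8143865/158 - 303 = -8191739/158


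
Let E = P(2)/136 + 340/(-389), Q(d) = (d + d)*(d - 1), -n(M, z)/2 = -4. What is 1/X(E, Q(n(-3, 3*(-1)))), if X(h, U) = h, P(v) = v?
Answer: -26452/22731 ≈ -1.1637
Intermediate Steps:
n(M, z) = 8 (n(M, z) = -2*(-4) = 8)
Q(d) = 2*d*(-1 + d) (Q(d) = (2*d)*(-1 + d) = 2*d*(-1 + d))
E = -22731/26452 (E = 2/136 + 340/(-389) = 2*(1/136) + 340*(-1/389) = 1/68 - 340/389 = -22731/26452 ≈ -0.85933)
1/X(E, Q(n(-3, 3*(-1)))) = 1/(-22731/26452) = -26452/22731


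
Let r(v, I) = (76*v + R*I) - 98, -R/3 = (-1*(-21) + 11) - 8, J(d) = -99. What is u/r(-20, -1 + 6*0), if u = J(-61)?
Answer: 99/1546 ≈ 0.064036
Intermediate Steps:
u = -99
R = -72 (R = -3*((-1*(-21) + 11) - 8) = -3*((21 + 11) - 8) = -3*(32 - 8) = -3*24 = -72)
r(v, I) = -98 - 72*I + 76*v (r(v, I) = (76*v - 72*I) - 98 = (-72*I + 76*v) - 98 = -98 - 72*I + 76*v)
u/r(-20, -1 + 6*0) = -99/(-98 - 72*(-1 + 6*0) + 76*(-20)) = -99/(-98 - 72*(-1 + 0) - 1520) = -99/(-98 - 72*(-1) - 1520) = -99/(-98 + 72 - 1520) = -99/(-1546) = -99*(-1/1546) = 99/1546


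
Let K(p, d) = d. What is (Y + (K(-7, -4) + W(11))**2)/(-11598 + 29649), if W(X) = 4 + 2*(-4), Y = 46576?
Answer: 4240/1641 ≈ 2.5838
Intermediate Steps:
W(X) = -4 (W(X) = 4 - 8 = -4)
(Y + (K(-7, -4) + W(11))**2)/(-11598 + 29649) = (46576 + (-4 - 4)**2)/(-11598 + 29649) = (46576 + (-8)**2)/18051 = (46576 + 64)*(1/18051) = 46640*(1/18051) = 4240/1641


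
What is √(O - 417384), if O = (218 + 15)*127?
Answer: I*√387793 ≈ 622.73*I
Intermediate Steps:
O = 29591 (O = 233*127 = 29591)
√(O - 417384) = √(29591 - 417384) = √(-387793) = I*√387793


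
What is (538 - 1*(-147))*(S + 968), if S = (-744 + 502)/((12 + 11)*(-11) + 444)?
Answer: 126482510/191 ≈ 6.6221e+5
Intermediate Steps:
S = -242/191 (S = -242/(23*(-11) + 444) = -242/(-253 + 444) = -242/191 ≈ -1.2670)
(538 - 1*(-147))*(S + 968) = (538 - 1*(-147))*(-242/191 + 968) = (538 + 147)*(184646/191) = 685*(184646/191) = 126482510/191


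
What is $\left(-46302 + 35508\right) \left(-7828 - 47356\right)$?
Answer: $595656096$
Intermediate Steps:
$\left(-46302 + 35508\right) \left(-7828 - 47356\right) = \left(-10794\right) \left(-55184\right) = 595656096$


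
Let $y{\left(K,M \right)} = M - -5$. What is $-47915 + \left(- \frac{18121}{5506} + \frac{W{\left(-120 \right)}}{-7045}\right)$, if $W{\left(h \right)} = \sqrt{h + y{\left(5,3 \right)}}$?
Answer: $- \frac{263838111}{5506} - \frac{4 i \sqrt{7}}{7045} \approx -47918.0 - 0.0015022 i$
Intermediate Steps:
$y{\left(K,M \right)} = 5 + M$ ($y{\left(K,M \right)} = M + 5 = 5 + M$)
$W{\left(h \right)} = \sqrt{8 + h}$ ($W{\left(h \right)} = \sqrt{h + \left(5 + 3\right)} = \sqrt{h + 8} = \sqrt{8 + h}$)
$-47915 + \left(- \frac{18121}{5506} + \frac{W{\left(-120 \right)}}{-7045}\right) = -47915 + \left(- \frac{18121}{5506} + \frac{\sqrt{8 - 120}}{-7045}\right) = -47915 + \left(\left(-18121\right) \frac{1}{5506} + \sqrt{-112} \left(- \frac{1}{7045}\right)\right) = -47915 - \left(\frac{18121}{5506} - 4 i \sqrt{7} \left(- \frac{1}{7045}\right)\right) = -47915 - \left(\frac{18121}{5506} + \frac{4 i \sqrt{7}}{7045}\right) = - \frac{263838111}{5506} - \frac{4 i \sqrt{7}}{7045}$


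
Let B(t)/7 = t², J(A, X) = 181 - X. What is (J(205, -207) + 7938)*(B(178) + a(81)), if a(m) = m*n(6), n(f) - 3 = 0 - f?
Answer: 1844583670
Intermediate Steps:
n(f) = 3 - f (n(f) = 3 + (0 - f) = 3 - f)
B(t) = 7*t²
a(m) = -3*m (a(m) = m*(3 - 1*6) = m*(3 - 6) = m*(-3) = -3*m)
(J(205, -207) + 7938)*(B(178) + a(81)) = ((181 - 1*(-207)) + 7938)*(7*178² - 3*81) = ((181 + 207) + 7938)*(7*31684 - 243) = (388 + 7938)*(221788 - 243) = 8326*221545 = 1844583670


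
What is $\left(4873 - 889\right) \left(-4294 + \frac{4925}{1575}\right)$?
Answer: $- \frac{358991600}{21} \approx -1.7095 \cdot 10^{7}$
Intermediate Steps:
$\left(4873 - 889\right) \left(-4294 + \frac{4925}{1575}\right) = 3984 \left(-4294 + 4925 \cdot \frac{1}{1575}\right) = 3984 \left(-4294 + \frac{197}{63}\right) = 3984 \left(- \frac{270325}{63}\right) = - \frac{358991600}{21}$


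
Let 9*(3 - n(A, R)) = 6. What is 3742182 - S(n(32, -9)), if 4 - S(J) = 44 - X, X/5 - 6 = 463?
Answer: 3739877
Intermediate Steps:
X = 2345 (X = 30 + 5*463 = 30 + 2315 = 2345)
n(A, R) = 7/3 (n(A, R) = 3 - ⅑*6 = 3 - ⅔ = 7/3)
S(J) = 2305 (S(J) = 4 - (44 - 1*2345) = 4 - (44 - 2345) = 4 - 1*(-2301) = 4 + 2301 = 2305)
3742182 - S(n(32, -9)) = 3742182 - 1*2305 = 3742182 - 2305 = 3739877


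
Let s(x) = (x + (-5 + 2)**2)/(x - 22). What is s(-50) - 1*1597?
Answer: -114943/72 ≈ -1596.4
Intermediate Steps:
s(x) = (9 + x)/(-22 + x) (s(x) = (x + (-3)**2)/(-22 + x) = (x + 9)/(-22 + x) = (9 + x)/(-22 + x))
s(-50) - 1*1597 = (9 - 50)/(-22 - 50) - 1*1597 = -41/(-72) - 1597 = -1/72*(-41) - 1597 = 41/72 - 1597 = -114943/72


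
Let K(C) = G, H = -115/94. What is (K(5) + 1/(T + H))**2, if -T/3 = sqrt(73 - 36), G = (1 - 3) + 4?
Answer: 34472756326864/8579995880569 - 311158114176*sqrt(37)/8579995880569 ≈ 3.7972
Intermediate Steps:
H = -115/94 (H = -115*1/94 = -115/94 ≈ -1.2234)
G = 2 (G = -2 + 4 = 2)
K(C) = 2
T = -3*sqrt(37) (T = -3*sqrt(73 - 36) = -3*sqrt(37) ≈ -18.248)
(K(5) + 1/(T + H))**2 = (2 + 1/(-3*sqrt(37) - 115/94))**2 = (2 + 1/(-115/94 - 3*sqrt(37)))**2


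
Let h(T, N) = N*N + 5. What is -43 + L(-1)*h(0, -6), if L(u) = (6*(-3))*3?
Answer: -2257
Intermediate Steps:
h(T, N) = 5 + N**2 (h(T, N) = N**2 + 5 = 5 + N**2)
L(u) = -54 (L(u) = -18*3 = -54)
-43 + L(-1)*h(0, -6) = -43 - 54*(5 + (-6)**2) = -43 - 54*(5 + 36) = -43 - 54*41 = -43 - 2214 = -2257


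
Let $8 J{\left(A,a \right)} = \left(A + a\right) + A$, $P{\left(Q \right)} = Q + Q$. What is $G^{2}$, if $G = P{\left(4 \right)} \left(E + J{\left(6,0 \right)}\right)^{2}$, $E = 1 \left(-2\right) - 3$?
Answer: $9604$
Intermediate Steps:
$P{\left(Q \right)} = 2 Q$
$J{\left(A,a \right)} = \frac{A}{4} + \frac{a}{8}$ ($J{\left(A,a \right)} = \frac{\left(A + a\right) + A}{8} = \frac{a + 2 A}{8} = \frac{A}{4} + \frac{a}{8}$)
$E = -5$ ($E = -2 - 3 = -5$)
$G = 98$ ($G = 2 \cdot 4 \left(-5 + \left(\frac{1}{4} \cdot 6 + \frac{1}{8} \cdot 0\right)\right)^{2} = 8 \left(-5 + \left(\frac{3}{2} + 0\right)\right)^{2} = 8 \left(-5 + \frac{3}{2}\right)^{2} = 8 \left(- \frac{7}{2}\right)^{2} = 8 \cdot \frac{49}{4} = 98$)
$G^{2} = 98^{2} = 9604$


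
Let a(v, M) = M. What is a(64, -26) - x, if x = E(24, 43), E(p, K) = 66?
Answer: -92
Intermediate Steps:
x = 66
a(64, -26) - x = -26 - 1*66 = -26 - 66 = -92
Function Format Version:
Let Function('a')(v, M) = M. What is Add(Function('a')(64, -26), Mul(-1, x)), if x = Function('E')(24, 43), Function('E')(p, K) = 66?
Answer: -92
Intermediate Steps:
x = 66
Add(Function('a')(64, -26), Mul(-1, x)) = Add(-26, Mul(-1, 66)) = Add(-26, -66) = -92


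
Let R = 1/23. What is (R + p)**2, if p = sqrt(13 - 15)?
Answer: -1057/529 + 2*I*sqrt(2)/23 ≈ -1.9981 + 0.12298*I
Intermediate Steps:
p = I*sqrt(2) (p = sqrt(-2) = I*sqrt(2) ≈ 1.4142*I)
R = 1/23 ≈ 0.043478
(R + p)**2 = (1/23 + I*sqrt(2))**2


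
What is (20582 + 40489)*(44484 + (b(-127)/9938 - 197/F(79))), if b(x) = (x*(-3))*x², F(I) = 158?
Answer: 1081230458269233/392551 ≈ 2.7544e+9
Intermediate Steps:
b(x) = -3*x³ (b(x) = (-3*x)*x² = -3*x³)
(20582 + 40489)*(44484 + (b(-127)/9938 - 197/F(79))) = (20582 + 40489)*(44484 + (-3*(-127)³/9938 - 197/158)) = 61071*(44484 + (-3*(-2048383)*(1/9938) - 197*1/158)) = 61071*(44484 + (6145149*(1/9938) - 197/158)) = 61071*(44484 + (6145149/9938 - 197/158)) = 61071*(44484 + 242243939/392551) = 61071*(17704482623/392551) = 1081230458269233/392551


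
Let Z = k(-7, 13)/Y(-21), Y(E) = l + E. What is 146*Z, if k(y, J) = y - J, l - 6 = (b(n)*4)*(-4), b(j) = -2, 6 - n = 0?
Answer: -2920/17 ≈ -171.76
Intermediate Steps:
n = 6 (n = 6 - 1*0 = 6 + 0 = 6)
l = 38 (l = 6 - 2*4*(-4) = 6 - 8*(-4) = 6 + 32 = 38)
Y(E) = 38 + E
Z = -20/17 (Z = (-7 - 1*13)/(38 - 21) = (-7 - 13)/17 = -20*1/17 = -20/17 ≈ -1.1765)
146*Z = 146*(-20/17) = -2920/17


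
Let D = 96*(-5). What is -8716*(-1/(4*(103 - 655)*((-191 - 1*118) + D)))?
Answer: 2179/435528 ≈ 0.0050031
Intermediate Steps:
D = -480
-8716*(-1/(4*(103 - 655)*((-191 - 1*118) + D))) = -8716*(-1/(4*(103 - 655)*((-191 - 1*118) - 480))) = -8716*1/(2208*((-191 - 118) - 480)) = -8716*1/(2208*(-309 - 480)) = -8716/((-(-3156)*(-552))) = -8716/((-4*435528)) = -8716/(-1742112) = -8716*(-1/1742112) = 2179/435528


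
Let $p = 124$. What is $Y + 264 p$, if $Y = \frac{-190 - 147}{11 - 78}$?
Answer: $\frac{2193649}{67} \approx 32741.0$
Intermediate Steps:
$Y = \frac{337}{67}$ ($Y = - \frac{337}{-67} = \left(-337\right) \left(- \frac{1}{67}\right) = \frac{337}{67} \approx 5.0299$)
$Y + 264 p = \frac{337}{67} + 264 \cdot 124 = \frac{337}{67} + 32736 = \frac{2193649}{67}$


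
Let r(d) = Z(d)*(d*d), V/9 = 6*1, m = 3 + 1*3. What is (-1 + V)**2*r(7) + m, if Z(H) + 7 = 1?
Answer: -825840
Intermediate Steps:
Z(H) = -6 (Z(H) = -7 + 1 = -6)
m = 6 (m = 3 + 3 = 6)
V = 54 (V = 9*(6*1) = 9*6 = 54)
r(d) = -6*d**2 (r(d) = -6*d*d = -6*d**2)
(-1 + V)**2*r(7) + m = (-1 + 54)**2*(-6*7**2) + 6 = 53**2*(-6*49) + 6 = 2809*(-294) + 6 = -825846 + 6 = -825840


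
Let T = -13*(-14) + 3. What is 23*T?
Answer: 4255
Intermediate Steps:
T = 185 (T = 182 + 3 = 185)
23*T = 23*185 = 4255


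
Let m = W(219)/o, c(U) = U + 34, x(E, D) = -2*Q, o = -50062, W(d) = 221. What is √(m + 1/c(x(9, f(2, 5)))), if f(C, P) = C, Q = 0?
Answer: √4526330699/425527 ≈ 0.15811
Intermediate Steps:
x(E, D) = 0 (x(E, D) = -2*0 = 0)
c(U) = 34 + U
m = -221/50062 (m = 221/(-50062) = 221*(-1/50062) = -221/50062 ≈ -0.0044145)
√(m + 1/c(x(9, f(2, 5)))) = √(-221/50062 + 1/(34 + 0)) = √(-221/50062 + 1/34) = √(10637/425527) = √4526330699/425527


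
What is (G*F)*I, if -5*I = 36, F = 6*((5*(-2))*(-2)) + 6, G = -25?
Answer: 22680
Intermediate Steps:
F = 126 (F = 6*(-10*(-2)) + 6 = 6*20 + 6 = 120 + 6 = 126)
I = -36/5 (I = -⅕*36 = -36/5 ≈ -7.2000)
(G*F)*I = -25*126*(-36/5) = -3150*(-36/5) = 22680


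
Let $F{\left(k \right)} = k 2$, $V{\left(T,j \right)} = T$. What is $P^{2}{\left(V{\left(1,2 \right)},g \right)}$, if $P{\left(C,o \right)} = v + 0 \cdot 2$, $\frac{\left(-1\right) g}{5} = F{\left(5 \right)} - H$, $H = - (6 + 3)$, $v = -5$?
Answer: $25$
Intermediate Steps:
$F{\left(k \right)} = 2 k$
$H = -9$ ($H = \left(-1\right) 9 = -9$)
$g = -95$ ($g = - 5 \left(2 \cdot 5 - -9\right) = - 5 \left(10 + 9\right) = \left(-5\right) 19 = -95$)
$P{\left(C,o \right)} = -5$ ($P{\left(C,o \right)} = -5 + 0 \cdot 2 = -5 + 0 = -5$)
$P^{2}{\left(V{\left(1,2 \right)},g \right)} = \left(-5\right)^{2} = 25$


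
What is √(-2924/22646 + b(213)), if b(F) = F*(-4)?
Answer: I*√646460086/871 ≈ 29.191*I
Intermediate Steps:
b(F) = -4*F
√(-2924/22646 + b(213)) = √(-2924/22646 - 4*213) = √(-2924*1/22646 - 852) = √(-1462/11323 - 852) = √(-9648658/11323) = I*√646460086/871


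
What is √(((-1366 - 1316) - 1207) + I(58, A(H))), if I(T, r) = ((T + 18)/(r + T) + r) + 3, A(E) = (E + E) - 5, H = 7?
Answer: I*√17398761/67 ≈ 62.256*I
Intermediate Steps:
A(E) = -5 + 2*E (A(E) = 2*E - 5 = -5 + 2*E)
I(T, r) = 3 + r + (18 + T)/(T + r) (I(T, r) = ((18 + T)/(T + r) + r) + 3 = (r + (18 + T)/(T + r)) + 3 = 3 + r + (18 + T)/(T + r))
√(((-1366 - 1316) - 1207) + I(58, A(H))) = √(((-1366 - 1316) - 1207) + (18 + (-5 + 2*7)² + 3*(-5 + 2*7) + 4*58 + 58*(-5 + 2*7))/(58 + (-5 + 2*7))) = √((-2682 - 1207) + (18 + (-5 + 14)² + 3*(-5 + 14) + 232 + 58*(-5 + 14))/(58 + (-5 + 14))) = √(-3889 + (18 + 9² + 3*9 + 232 + 58*9)/(58 + 9)) = √(-3889 + (18 + 81 + 27 + 232 + 522)/67) = √(-3889 + (1/67)*880) = √(-3889 + 880/67) = √(-259683/67) = I*√17398761/67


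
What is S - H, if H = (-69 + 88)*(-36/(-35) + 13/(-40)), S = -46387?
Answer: -12992103/280 ≈ -46400.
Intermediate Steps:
H = 3743/280 (H = 19*(-36*(-1/35) + 13*(-1/40)) = 19*(36/35 - 13/40) = 19*(197/280) = 3743/280 ≈ 13.368)
S - H = -46387 - 1*3743/280 = -46387 - 3743/280 = -12992103/280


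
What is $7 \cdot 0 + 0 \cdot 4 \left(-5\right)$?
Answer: $0$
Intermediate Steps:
$7 \cdot 0 + 0 \cdot 4 \left(-5\right) = 0 + 0 \left(-5\right) = 0 + 0 = 0$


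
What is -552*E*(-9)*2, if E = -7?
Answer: -69552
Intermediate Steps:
-552*E*(-9)*2 = -552*(-7*(-9))*2 = -34776*2 = -552*126 = -69552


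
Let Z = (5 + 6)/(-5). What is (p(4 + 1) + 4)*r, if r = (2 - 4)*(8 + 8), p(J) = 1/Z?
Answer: -1248/11 ≈ -113.45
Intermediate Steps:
Z = -11/5 (Z = 11*(-1/5) = -11/5 ≈ -2.2000)
p(J) = -5/11 (p(J) = 1/(-11/5) = -5/11)
r = -32 (r = -2*16 = -32)
(p(4 + 1) + 4)*r = (-5/11 + 4)*(-32) = (39/11)*(-32) = -1248/11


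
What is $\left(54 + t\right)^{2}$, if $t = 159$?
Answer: $45369$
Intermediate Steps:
$\left(54 + t\right)^{2} = \left(54 + 159\right)^{2} = 213^{2} = 45369$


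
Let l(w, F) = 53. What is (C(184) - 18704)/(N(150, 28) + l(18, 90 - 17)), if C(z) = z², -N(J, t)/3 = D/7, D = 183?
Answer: -53032/89 ≈ -595.87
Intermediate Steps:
N(J, t) = -549/7
(C(184) - 18704)/(N(150, 28) + l(18, 90 - 17)) = (184² - 18704)/(-549/7 + 53) = (33856 - 18704)/(-178/7) = 15152*(-7/178) = -53032/89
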